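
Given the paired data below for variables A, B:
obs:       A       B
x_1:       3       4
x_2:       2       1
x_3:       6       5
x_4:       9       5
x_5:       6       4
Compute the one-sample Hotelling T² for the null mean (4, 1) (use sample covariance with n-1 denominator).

Step 1 — sample mean vector:
  mean(A) = (3 + 2 + 6 + 9 + 6) / 5 = 26/5 = 5.2
  mean(B) = (4 + 1 + 5 + 5 + 4) / 5 = 19/5 = 3.8
  x̄ = (5.2, 3.8),  deviation x̄ - mu_0 = (5.2, 3.8) - (4, 1) = (1.2, 2.8).

Step 2 — sample covariance matrix, S[i,j] = (1/(n-1)) · Σ_k (x_{k,i} - mean_i) · (x_{k,j} - mean_j), divisor n-1 = 4:
  S[A,A] = ((-2.2)·(-2.2) + (-3.2)·(-3.2) + (0.8)·(0.8) + (3.8)·(3.8) + (0.8)·(0.8)) / 4 = 30.8/4 = 7.7
  S[A,B] = ((-2.2)·(0.2) + (-3.2)·(-2.8) + (0.8)·(1.2) + (3.8)·(1.2) + (0.8)·(0.2)) / 4 = 14.2/4 = 3.55
  S[B,B] = ((0.2)·(0.2) + (-2.8)·(-2.8) + (1.2)·(1.2) + (1.2)·(1.2) + (0.2)·(0.2)) / 4 = 10.8/4 = 2.7
  S = [[7.7, 3.55],
 [3.55, 2.7]].

Step 3 — invert S. det(S) = 7.7·2.7 - (3.55)² = 8.1875.
  S^{-1} = (1/det) · [[d, -b], [-b, a]] = [[0.3298, -0.4336],
 [-0.4336, 0.9405]].

Step 4 — quadratic form (x̄ - mu_0)^T · S^{-1} · (x̄ - mu_0):
  S^{-1} · (x̄ - mu_0) = (-0.8183, 2.113),
  (x̄ - mu_0)^T · [...] = (1.2)·(-0.8183) + (2.8)·(2.113) = 4.9344.

Step 5 — scale by n: T² = 5 · 4.9344 = 24.6718.

T² ≈ 24.6718


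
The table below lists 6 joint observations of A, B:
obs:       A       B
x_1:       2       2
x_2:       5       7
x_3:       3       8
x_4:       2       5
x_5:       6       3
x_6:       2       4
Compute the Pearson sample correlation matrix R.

Step 1 — column means:
  mean(A) = (2 + 5 + 3 + 2 + 6 + 2) / 6 = 20/6 = 3.3333
  mean(B) = (2 + 7 + 8 + 5 + 3 + 4) / 6 = 29/6 = 4.8333

Step 2 — sample variances and covariances s[i,j] = (1/(n-1)) · Σ_k (x_{k,i} - mean_i) · (x_{k,j} - mean_j), with n-1 = 5:
  s[A,A] = ((-1.3333)·(-1.3333) + (1.6667)·(1.6667) + (-0.3333)·(-0.3333) + (-1.3333)·(-1.3333) + (2.6667)·(2.6667) + (-1.3333)·(-1.3333)) / 5 = 15.3333/5 = 3.0667
  s[A,B] = ((-1.3333)·(-2.8333) + (1.6667)·(2.1667) + (-0.3333)·(3.1667) + (-1.3333)·(0.1667) + (2.6667)·(-1.8333) + (-1.3333)·(-0.8333)) / 5 = 2.3333/5 = 0.4667
  s[B,B] = ((-2.8333)·(-2.8333) + (2.1667)·(2.1667) + (3.1667)·(3.1667) + (0.1667)·(0.1667) + (-1.8333)·(-1.8333) + (-0.8333)·(-0.8333)) / 5 = 26.8333/5 = 5.3667
  Sample standard deviations s_i = √(s[i,i]):
  s(A) = √(3.0667) = 1.7512
  s(B) = √(5.3667) = 2.3166

Step 3 — r_{ij} = s_{ij} / (s_i · s_j):
  r[A,A] = 1 (diagonal).
  r[A,B] = 0.4667 / (1.7512 · 2.3166) = 0.4667 / 4.0568 = 0.115
  r[B,B] = 1 (diagonal).

R is symmetric with unit diagonal. Assembling:

R = [[1, 0.115],
 [0.115, 1]]


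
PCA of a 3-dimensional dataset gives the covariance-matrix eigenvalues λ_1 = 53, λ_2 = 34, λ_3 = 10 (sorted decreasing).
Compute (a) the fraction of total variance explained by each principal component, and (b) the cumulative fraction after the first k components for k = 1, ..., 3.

Step 1 — total variance = trace(Sigma) = Σ λ_i = 53 + 34 + 10 = 97.

Step 2 — fraction explained by component i = λ_i / Σ λ:
  PC1: 53/97 = 0.5464
  PC2: 34/97 = 0.3505
  PC3: 10/97 = 0.1031

Step 3 — cumulative fraction after k components = (λ_1 + ... + λ_k) / Σ λ:
  k = 1: 53/97 = 0.5464
  k = 2: (53 + 34)/97 = 87/97 = 0.8969
  k = 3: (53 + 34 + 10)/97 = 97/97 = 1

Summary (fraction, with percent):

explained: PC1 0.5464 (54.64%), PC2 0.3505 (35.05%), PC3 0.1031 (10.31%);  cumulative: 0.5464, 0.8969, 1


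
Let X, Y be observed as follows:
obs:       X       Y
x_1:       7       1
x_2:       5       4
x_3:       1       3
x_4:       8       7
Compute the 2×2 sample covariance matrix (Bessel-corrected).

Step 1 — column means:
  mean(X) = (7 + 5 + 1 + 8) / 4 = 21/4 = 5.25
  mean(Y) = (1 + 4 + 3 + 7) / 4 = 15/4 = 3.75

Step 2 — sample covariance S[i,j] = (1/(n-1)) · Σ_k (x_{k,i} - mean_i) · (x_{k,j} - mean_j), with n-1 = 3.
  S[X,X] = ((1.75)·(1.75) + (-0.25)·(-0.25) + (-4.25)·(-4.25) + (2.75)·(2.75)) / 3 = 28.75/3 = 9.5833
  S[X,Y] = ((1.75)·(-2.75) + (-0.25)·(0.25) + (-4.25)·(-0.75) + (2.75)·(3.25)) / 3 = 7.25/3 = 2.4167
  S[Y,Y] = ((-2.75)·(-2.75) + (0.25)·(0.25) + (-0.75)·(-0.75) + (3.25)·(3.25)) / 3 = 18.75/3 = 6.25

S is symmetric (S[j,i] = S[i,j]). Assembling:

S = [[9.5833, 2.4167],
 [2.4167, 6.25]]


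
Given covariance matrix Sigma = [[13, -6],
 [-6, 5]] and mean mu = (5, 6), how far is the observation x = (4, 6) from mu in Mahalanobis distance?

Step 1 — centre the observation: (x - mu) = (-1, 0).

Step 2 — invert Sigma. det(Sigma) = 13·5 - (-6)² = 29.
  Sigma^{-1} = (1/det) · [[d, -b], [-b, a]] = [[0.1724, 0.2069],
 [0.2069, 0.4483]].

Step 3 — form the quadratic (x - mu)^T · Sigma^{-1} · (x - mu):
  Sigma^{-1} · (x - mu) = (-0.1724, -0.2069).
  (x - mu)^T · [Sigma^{-1} · (x - mu)] = (-1)·(-0.1724) + (0)·(-0.2069) = 0.1724.

Step 4 — take square root: d = √(0.1724) ≈ 0.4152.

d(x, mu) = √(0.1724) ≈ 0.4152


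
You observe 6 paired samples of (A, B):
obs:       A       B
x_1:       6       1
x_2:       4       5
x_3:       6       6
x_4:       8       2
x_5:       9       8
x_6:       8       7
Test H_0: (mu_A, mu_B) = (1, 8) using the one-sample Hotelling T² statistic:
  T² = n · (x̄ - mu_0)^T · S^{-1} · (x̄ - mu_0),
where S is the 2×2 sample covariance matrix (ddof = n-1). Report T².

Step 1 — sample mean vector:
  mean(A) = (6 + 4 + 6 + 8 + 9 + 8) / 6 = 41/6 = 6.8333
  mean(B) = (1 + 5 + 6 + 2 + 8 + 7) / 6 = 29/6 = 4.8333
  x̄ = (6.8333, 4.8333),  deviation x̄ - mu_0 = (6.8333, 4.8333) - (1, 8) = (5.8333, -3.1667).

Step 2 — sample covariance matrix, S[i,j] = (1/(n-1)) · Σ_k (x_{k,i} - mean_i) · (x_{k,j} - mean_j), divisor n-1 = 5:
  S[A,A] = ((-0.8333)·(-0.8333) + (-2.8333)·(-2.8333) + (-0.8333)·(-0.8333) + (1.1667)·(1.1667) + (2.1667)·(2.1667) + (1.1667)·(1.1667)) / 5 = 16.8333/5 = 3.3667
  S[A,B] = ((-0.8333)·(-3.8333) + (-2.8333)·(0.1667) + (-0.8333)·(1.1667) + (1.1667)·(-2.8333) + (2.1667)·(3.1667) + (1.1667)·(2.1667)) / 5 = 7.8333/5 = 1.5667
  S[B,B] = ((-3.8333)·(-3.8333) + (0.1667)·(0.1667) + (1.1667)·(1.1667) + (-2.8333)·(-2.8333) + (3.1667)·(3.1667) + (2.1667)·(2.1667)) / 5 = 38.8333/5 = 7.7667
  S = [[3.3667, 1.5667],
 [1.5667, 7.7667]].

Step 3 — invert S. det(S) = 3.3667·7.7667 - (1.5667)² = 23.6933.
  S^{-1} = (1/det) · [[d, -b], [-b, a]] = [[0.3278, -0.0661],
 [-0.0661, 0.1421]].

Step 4 — quadratic form (x̄ - mu_0)^T · S^{-1} · (x̄ - mu_0):
  S^{-1} · (x̄ - mu_0) = (2.1216, -0.8357),
  (x̄ - mu_0)^T · [...] = (5.8333)·(2.1216) + (-3.1667)·(-0.8357) = 15.022.

Step 5 — scale by n: T² = 6 · 15.022 = 90.1322.

T² ≈ 90.1322


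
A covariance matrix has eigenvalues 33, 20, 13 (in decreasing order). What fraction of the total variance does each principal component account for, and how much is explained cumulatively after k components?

Step 1 — total variance = trace(Sigma) = Σ λ_i = 33 + 20 + 13 = 66.

Step 2 — fraction explained by component i = λ_i / Σ λ:
  PC1: 33/66 = 0.5
  PC2: 20/66 = 0.303
  PC3: 13/66 = 0.197

Step 3 — cumulative fraction after k components = (λ_1 + ... + λ_k) / Σ λ:
  k = 1: 33/66 = 0.5
  k = 2: (33 + 20)/66 = 53/66 = 0.803
  k = 3: (33 + 20 + 13)/66 = 66/66 = 1

Summary (fraction, with percent):

explained: PC1 0.5 (50%), PC2 0.303 (30.3%), PC3 0.197 (19.7%);  cumulative: 0.5, 0.803, 1


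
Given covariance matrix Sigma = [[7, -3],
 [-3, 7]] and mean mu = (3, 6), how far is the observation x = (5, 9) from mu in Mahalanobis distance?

Step 1 — centre the observation: (x - mu) = (2, 3).

Step 2 — invert Sigma. det(Sigma) = 7·7 - (-3)² = 40.
  Sigma^{-1} = (1/det) · [[d, -b], [-b, a]] = [[0.175, 0.075],
 [0.075, 0.175]].

Step 3 — form the quadratic (x - mu)^T · Sigma^{-1} · (x - mu):
  Sigma^{-1} · (x - mu) = (0.575, 0.675).
  (x - mu)^T · [Sigma^{-1} · (x - mu)] = (2)·(0.575) + (3)·(0.675) = 3.175.

Step 4 — take square root: d = √(3.175) ≈ 1.7819.

d(x, mu) = √(3.175) ≈ 1.7819


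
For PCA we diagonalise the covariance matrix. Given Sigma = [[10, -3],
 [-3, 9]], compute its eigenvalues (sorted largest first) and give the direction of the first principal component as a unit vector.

Step 1 — characteristic polynomial of 2×2 Sigma:
  det(Sigma - λI) = λ² - trace · λ + det = 0.
  trace = 10 + 9 = 19, det = 10·9 - (-3)² = 81.
Step 2 — discriminant:
  Δ = trace² - 4·det = 361 - 324 = 37.
Step 3 — eigenvalues:
  λ = (trace ± √Δ)/2 = (19 ± 6.0828)/2,
  λ_1 = 12.5414,  λ_2 = 6.4586.

Step 4 — unit eigenvector for λ_1: solve (Sigma - λ_1 I)v = 0. First row:
  (10 - 12.5414)·v_x + (-3)·v_y = 0, i.e. (-2.5414)·v_x + (-3)·v_y = 0,
  so v ∝ (b, λ_1 - a) = (-3, 2.5414); multiply by -1 so the first entry is positive: u = (3, -2.5414).
  ||u|| = √((3)² + (-2.5414)²) = √(15.4586) ≈ 3.9317,
  v_1 = u/||u|| ≈ (0.763, -0.6464) (||v_1|| = 1).

λ_1 = 12.5414,  λ_2 = 6.4586;  v_1 ≈ (0.763, -0.6464)


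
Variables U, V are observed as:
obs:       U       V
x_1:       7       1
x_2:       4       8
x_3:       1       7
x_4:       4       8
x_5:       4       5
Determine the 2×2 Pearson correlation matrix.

Step 1 — column means:
  mean(U) = (7 + 4 + 1 + 4 + 4) / 5 = 20/5 = 4
  mean(V) = (1 + 8 + 7 + 8 + 5) / 5 = 29/5 = 5.8

Step 2 — sample variances and covariances s[i,j] = (1/(n-1)) · Σ_k (x_{k,i} - mean_i) · (x_{k,j} - mean_j), with n-1 = 4:
  s[U,U] = ((3)·(3) + (0)·(0) + (-3)·(-3) + (0)·(0) + (0)·(0)) / 4 = 18/4 = 4.5
  s[U,V] = ((3)·(-4.8) + (0)·(2.2) + (-3)·(1.2) + (0)·(2.2) + (0)·(-0.8)) / 4 = -18/4 = -4.5
  s[V,V] = ((-4.8)·(-4.8) + (2.2)·(2.2) + (1.2)·(1.2) + (2.2)·(2.2) + (-0.8)·(-0.8)) / 4 = 34.8/4 = 8.7
  Sample standard deviations s_i = √(s[i,i]):
  s(U) = √(4.5) = 2.1213
  s(V) = √(8.7) = 2.9496

Step 3 — r_{ij} = s_{ij} / (s_i · s_j):
  r[U,U] = 1 (diagonal).
  r[U,V] = -4.5 / (2.1213 · 2.9496) = -4.5 / 6.257 = -0.7192
  r[V,V] = 1 (diagonal).

R is symmetric with unit diagonal. Assembling:

R = [[1, -0.7192],
 [-0.7192, 1]]


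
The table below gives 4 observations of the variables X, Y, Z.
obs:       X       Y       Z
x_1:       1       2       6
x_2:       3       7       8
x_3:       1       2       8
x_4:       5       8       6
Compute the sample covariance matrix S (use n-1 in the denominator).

Step 1 — column means:
  mean(X) = (1 + 3 + 1 + 5) / 4 = 10/4 = 2.5
  mean(Y) = (2 + 7 + 2 + 8) / 4 = 19/4 = 4.75
  mean(Z) = (6 + 8 + 8 + 6) / 4 = 28/4 = 7

Step 2 — sample covariance S[i,j] = (1/(n-1)) · Σ_k (x_{k,i} - mean_i) · (x_{k,j} - mean_j), with n-1 = 3.
  S[X,X] = ((-1.5)·(-1.5) + (0.5)·(0.5) + (-1.5)·(-1.5) + (2.5)·(2.5)) / 3 = 11/3 = 3.6667
  S[X,Y] = ((-1.5)·(-2.75) + (0.5)·(2.25) + (-1.5)·(-2.75) + (2.5)·(3.25)) / 3 = 17.5/3 = 5.8333
  S[X,Z] = ((-1.5)·(-1) + (0.5)·(1) + (-1.5)·(1) + (2.5)·(-1)) / 3 = -2/3 = -0.6667
  S[Y,Y] = ((-2.75)·(-2.75) + (2.25)·(2.25) + (-2.75)·(-2.75) + (3.25)·(3.25)) / 3 = 30.75/3 = 10.25
  S[Y,Z] = ((-2.75)·(-1) + (2.25)·(1) + (-2.75)·(1) + (3.25)·(-1)) / 3 = -1/3 = -0.3333
  S[Z,Z] = ((-1)·(-1) + (1)·(1) + (1)·(1) + (-1)·(-1)) / 3 = 4/3 = 1.3333

S is symmetric (S[j,i] = S[i,j]). Assembling:

S = [[3.6667, 5.8333, -0.6667],
 [5.8333, 10.25, -0.3333],
 [-0.6667, -0.3333, 1.3333]]


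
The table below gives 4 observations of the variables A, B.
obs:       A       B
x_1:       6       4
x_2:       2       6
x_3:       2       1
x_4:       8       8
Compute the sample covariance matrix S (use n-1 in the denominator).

Step 1 — column means:
  mean(A) = (6 + 2 + 2 + 8) / 4 = 18/4 = 4.5
  mean(B) = (4 + 6 + 1 + 8) / 4 = 19/4 = 4.75

Step 2 — sample covariance S[i,j] = (1/(n-1)) · Σ_k (x_{k,i} - mean_i) · (x_{k,j} - mean_j), with n-1 = 3.
  S[A,A] = ((1.5)·(1.5) + (-2.5)·(-2.5) + (-2.5)·(-2.5) + (3.5)·(3.5)) / 3 = 27/3 = 9
  S[A,B] = ((1.5)·(-0.75) + (-2.5)·(1.25) + (-2.5)·(-3.75) + (3.5)·(3.25)) / 3 = 16.5/3 = 5.5
  S[B,B] = ((-0.75)·(-0.75) + (1.25)·(1.25) + (-3.75)·(-3.75) + (3.25)·(3.25)) / 3 = 26.75/3 = 8.9167

S is symmetric (S[j,i] = S[i,j]). Assembling:

S = [[9, 5.5],
 [5.5, 8.9167]]


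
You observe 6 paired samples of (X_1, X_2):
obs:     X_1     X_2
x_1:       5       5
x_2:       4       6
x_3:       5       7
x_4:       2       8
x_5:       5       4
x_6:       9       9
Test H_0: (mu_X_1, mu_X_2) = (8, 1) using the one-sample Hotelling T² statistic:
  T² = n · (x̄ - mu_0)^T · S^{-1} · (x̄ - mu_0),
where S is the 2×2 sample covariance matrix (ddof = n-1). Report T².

Step 1 — sample mean vector:
  mean(X_1) = (5 + 4 + 5 + 2 + 5 + 9) / 6 = 30/6 = 5
  mean(X_2) = (5 + 6 + 7 + 8 + 4 + 9) / 6 = 39/6 = 6.5
  x̄ = (5, 6.5),  deviation x̄ - mu_0 = (5, 6.5) - (8, 1) = (-3, 5.5).

Step 2 — sample covariance matrix, S[i,j] = (1/(n-1)) · Σ_k (x_{k,i} - mean_i) · (x_{k,j} - mean_j), divisor n-1 = 5:
  S[X_1,X_1] = ((0)·(0) + (-1)·(-1) + (0)·(0) + (-3)·(-3) + (0)·(0) + (4)·(4)) / 5 = 26/5 = 5.2
  S[X_1,X_2] = ((0)·(-1.5) + (-1)·(-0.5) + (0)·(0.5) + (-3)·(1.5) + (0)·(-2.5) + (4)·(2.5)) / 5 = 6/5 = 1.2
  S[X_2,X_2] = ((-1.5)·(-1.5) + (-0.5)·(-0.5) + (0.5)·(0.5) + (1.5)·(1.5) + (-2.5)·(-2.5) + (2.5)·(2.5)) / 5 = 17.5/5 = 3.5
  S = [[5.2, 1.2],
 [1.2, 3.5]].

Step 3 — invert S. det(S) = 5.2·3.5 - (1.2)² = 16.76.
  S^{-1} = (1/det) · [[d, -b], [-b, a]] = [[0.2088, -0.0716],
 [-0.0716, 0.3103]].

Step 4 — quadratic form (x̄ - mu_0)^T · S^{-1} · (x̄ - mu_0):
  S^{-1} · (x̄ - mu_0) = (-1.0203, 1.9212),
  (x̄ - mu_0)^T · [...] = (-3)·(-1.0203) + (5.5)·(1.9212) = 13.6277.

Step 5 — scale by n: T² = 6 · 13.6277 = 81.7661.

T² ≈ 81.7661


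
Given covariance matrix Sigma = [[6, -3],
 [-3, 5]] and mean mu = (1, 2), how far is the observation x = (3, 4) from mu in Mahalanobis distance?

Step 1 — centre the observation: (x - mu) = (2, 2).

Step 2 — invert Sigma. det(Sigma) = 6·5 - (-3)² = 21.
  Sigma^{-1} = (1/det) · [[d, -b], [-b, a]] = [[0.2381, 0.1429],
 [0.1429, 0.2857]].

Step 3 — form the quadratic (x - mu)^T · Sigma^{-1} · (x - mu):
  Sigma^{-1} · (x - mu) = (0.7619, 0.8571).
  (x - mu)^T · [Sigma^{-1} · (x - mu)] = (2)·(0.7619) + (2)·(0.8571) = 3.2381.

Step 4 — take square root: d = √(3.2381) ≈ 1.7995.

d(x, mu) = √(3.2381) ≈ 1.7995


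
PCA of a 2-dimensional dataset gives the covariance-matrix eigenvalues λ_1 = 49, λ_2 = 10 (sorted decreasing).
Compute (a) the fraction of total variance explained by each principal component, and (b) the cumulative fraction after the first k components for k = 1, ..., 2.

Step 1 — total variance = trace(Sigma) = Σ λ_i = 49 + 10 = 59.

Step 2 — fraction explained by component i = λ_i / Σ λ:
  PC1: 49/59 = 0.8305
  PC2: 10/59 = 0.1695

Step 3 — cumulative fraction after k components = (λ_1 + ... + λ_k) / Σ λ:
  k = 1: 49/59 = 0.8305
  k = 2: (49 + 10)/59 = 59/59 = 1

Summary (fraction, with percent):

explained: PC1 0.8305 (83.05%), PC2 0.1695 (16.95%);  cumulative: 0.8305, 1


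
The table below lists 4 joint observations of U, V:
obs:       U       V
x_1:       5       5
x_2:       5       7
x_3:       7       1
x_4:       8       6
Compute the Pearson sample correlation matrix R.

Step 1 — column means:
  mean(U) = (5 + 5 + 7 + 8) / 4 = 25/4 = 6.25
  mean(V) = (5 + 7 + 1 + 6) / 4 = 19/4 = 4.75

Step 2 — sample variances and covariances s[i,j] = (1/(n-1)) · Σ_k (x_{k,i} - mean_i) · (x_{k,j} - mean_j), with n-1 = 3:
  s[U,U] = ((-1.25)·(-1.25) + (-1.25)·(-1.25) + (0.75)·(0.75) + (1.75)·(1.75)) / 3 = 6.75/3 = 2.25
  s[U,V] = ((-1.25)·(0.25) + (-1.25)·(2.25) + (0.75)·(-3.75) + (1.75)·(1.25)) / 3 = -3.75/3 = -1.25
  s[V,V] = ((0.25)·(0.25) + (2.25)·(2.25) + (-3.75)·(-3.75) + (1.25)·(1.25)) / 3 = 20.75/3 = 6.9167
  Sample standard deviations s_i = √(s[i,i]):
  s(U) = √(2.25) = 1.5
  s(V) = √(6.9167) = 2.63

Step 3 — r_{ij} = s_{ij} / (s_i · s_j):
  r[U,U] = 1 (diagonal).
  r[U,V] = -1.25 / (1.5 · 2.63) = -1.25 / 3.9449 = -0.3169
  r[V,V] = 1 (diagonal).

R is symmetric with unit diagonal. Assembling:

R = [[1, -0.3169],
 [-0.3169, 1]]


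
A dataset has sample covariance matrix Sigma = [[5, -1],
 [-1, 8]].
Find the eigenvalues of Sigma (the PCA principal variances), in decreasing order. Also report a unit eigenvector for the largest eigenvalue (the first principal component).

Step 1 — characteristic polynomial of 2×2 Sigma:
  det(Sigma - λI) = λ² - trace · λ + det = 0.
  trace = 5 + 8 = 13, det = 5·8 - (-1)² = 39.
Step 2 — discriminant:
  Δ = trace² - 4·det = 169 - 156 = 13.
Step 3 — eigenvalues:
  λ = (trace ± √Δ)/2 = (13 ± 3.6056)/2,
  λ_1 = 8.3028,  λ_2 = 4.6972.

Step 4 — unit eigenvector for λ_1: solve (Sigma - λ_1 I)v = 0. First row:
  (5 - 8.3028)·v_x + (-1)·v_y = 0, i.e. (-3.3028)·v_x + (-1)·v_y = 0,
  so v ∝ (b, λ_1 - a) = (-1, 3.3028); multiply by -1 so the first entry is positive: u = (1, -3.3028).
  ||u|| = √((1)² + (-3.3028)²) = √(11.9083) ≈ 3.4508,
  v_1 = u/||u|| ≈ (0.2898, -0.9571) (||v_1|| = 1).

λ_1 = 8.3028,  λ_2 = 4.6972;  v_1 ≈ (0.2898, -0.9571)


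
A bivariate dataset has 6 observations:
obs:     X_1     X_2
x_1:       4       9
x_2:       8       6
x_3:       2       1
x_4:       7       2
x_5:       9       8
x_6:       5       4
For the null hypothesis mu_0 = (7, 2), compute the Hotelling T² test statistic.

Step 1 — sample mean vector:
  mean(X_1) = (4 + 8 + 2 + 7 + 9 + 5) / 6 = 35/6 = 5.8333
  mean(X_2) = (9 + 6 + 1 + 2 + 8 + 4) / 6 = 30/6 = 5
  x̄ = (5.8333, 5),  deviation x̄ - mu_0 = (5.8333, 5) - (7, 2) = (-1.1667, 3).

Step 2 — sample covariance matrix, S[i,j] = (1/(n-1)) · Σ_k (x_{k,i} - mean_i) · (x_{k,j} - mean_j), divisor n-1 = 5:
  S[X_1,X_1] = ((-1.8333)·(-1.8333) + (2.1667)·(2.1667) + (-3.8333)·(-3.8333) + (1.1667)·(1.1667) + (3.1667)·(3.1667) + (-0.8333)·(-0.8333)) / 5 = 34.8333/5 = 6.9667
  S[X_1,X_2] = ((-1.8333)·(4) + (2.1667)·(1) + (-3.8333)·(-4) + (1.1667)·(-3) + (3.1667)·(3) + (-0.8333)·(-1)) / 5 = 17/5 = 3.4
  S[X_2,X_2] = ((4)·(4) + (1)·(1) + (-4)·(-4) + (-3)·(-3) + (3)·(3) + (-1)·(-1)) / 5 = 52/5 = 10.4
  S = [[6.9667, 3.4],
 [3.4, 10.4]].

Step 3 — invert S. det(S) = 6.9667·10.4 - (3.4)² = 60.8933.
  S^{-1} = (1/det) · [[d, -b], [-b, a]] = [[0.1708, -0.0558],
 [-0.0558, 0.1144]].

Step 4 — quadratic form (x̄ - mu_0)^T · S^{-1} · (x̄ - mu_0):
  S^{-1} · (x̄ - mu_0) = (-0.3668, 0.4084),
  (x̄ - mu_0)^T · [...] = (-1.1667)·(-0.3668) + (3)·(0.4084) = 1.653.

Step 5 — scale by n: T² = 6 · 1.653 = 9.9179.

T² ≈ 9.9179


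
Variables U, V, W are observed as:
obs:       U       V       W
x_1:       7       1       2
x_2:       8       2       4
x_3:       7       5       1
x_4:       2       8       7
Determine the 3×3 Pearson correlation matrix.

Step 1 — column means:
  mean(U) = (7 + 8 + 7 + 2) / 4 = 24/4 = 6
  mean(V) = (1 + 2 + 5 + 8) / 4 = 16/4 = 4
  mean(W) = (2 + 4 + 1 + 7) / 4 = 14/4 = 3.5

Step 2 — sample variances and covariances s[i,j] = (1/(n-1)) · Σ_k (x_{k,i} - mean_i) · (x_{k,j} - mean_j), with n-1 = 3:
  s[U,U] = ((1)·(1) + (2)·(2) + (1)·(1) + (-4)·(-4)) / 3 = 22/3 = 7.3333
  s[U,V] = ((1)·(-3) + (2)·(-2) + (1)·(1) + (-4)·(4)) / 3 = -22/3 = -7.3333
  s[U,W] = ((1)·(-1.5) + (2)·(0.5) + (1)·(-2.5) + (-4)·(3.5)) / 3 = -17/3 = -5.6667
  s[V,V] = ((-3)·(-3) + (-2)·(-2) + (1)·(1) + (4)·(4)) / 3 = 30/3 = 10
  s[V,W] = ((-3)·(-1.5) + (-2)·(0.5) + (1)·(-2.5) + (4)·(3.5)) / 3 = 15/3 = 5
  s[W,W] = ((-1.5)·(-1.5) + (0.5)·(0.5) + (-2.5)·(-2.5) + (3.5)·(3.5)) / 3 = 21/3 = 7
  Sample standard deviations s_i = √(s[i,i]):
  s(U) = √(7.3333) = 2.708
  s(V) = √(10) = 3.1623
  s(W) = √(7) = 2.6458

Step 3 — r_{ij} = s_{ij} / (s_i · s_j):
  r[U,U] = 1 (diagonal).
  r[U,V] = -7.3333 / (2.708 · 3.1623) = -7.3333 / 8.5635 = -0.8563
  r[U,W] = -5.6667 / (2.708 · 2.6458) = -5.6667 / 7.1647 = -0.7909
  r[V,V] = 1 (diagonal).
  r[V,W] = 5 / (3.1623 · 2.6458) = 5 / 8.3666 = 0.5976
  r[W,W] = 1 (diagonal).

R is symmetric with unit diagonal. Assembling:

R = [[1, -0.8563, -0.7909],
 [-0.8563, 1, 0.5976],
 [-0.7909, 0.5976, 1]]


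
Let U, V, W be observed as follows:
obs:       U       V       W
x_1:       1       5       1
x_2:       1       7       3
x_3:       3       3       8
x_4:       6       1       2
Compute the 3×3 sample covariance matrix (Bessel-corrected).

Step 1 — column means:
  mean(U) = (1 + 1 + 3 + 6) / 4 = 11/4 = 2.75
  mean(V) = (5 + 7 + 3 + 1) / 4 = 16/4 = 4
  mean(W) = (1 + 3 + 8 + 2) / 4 = 14/4 = 3.5

Step 2 — sample covariance S[i,j] = (1/(n-1)) · Σ_k (x_{k,i} - mean_i) · (x_{k,j} - mean_j), with n-1 = 3.
  S[U,U] = ((-1.75)·(-1.75) + (-1.75)·(-1.75) + (0.25)·(0.25) + (3.25)·(3.25)) / 3 = 16.75/3 = 5.5833
  S[U,V] = ((-1.75)·(1) + (-1.75)·(3) + (0.25)·(-1) + (3.25)·(-3)) / 3 = -17/3 = -5.6667
  S[U,W] = ((-1.75)·(-2.5) + (-1.75)·(-0.5) + (0.25)·(4.5) + (3.25)·(-1.5)) / 3 = 1.5/3 = 0.5
  S[V,V] = ((1)·(1) + (3)·(3) + (-1)·(-1) + (-3)·(-3)) / 3 = 20/3 = 6.6667
  S[V,W] = ((1)·(-2.5) + (3)·(-0.5) + (-1)·(4.5) + (-3)·(-1.5)) / 3 = -4/3 = -1.3333
  S[W,W] = ((-2.5)·(-2.5) + (-0.5)·(-0.5) + (4.5)·(4.5) + (-1.5)·(-1.5)) / 3 = 29/3 = 9.6667

S is symmetric (S[j,i] = S[i,j]). Assembling:

S = [[5.5833, -5.6667, 0.5],
 [-5.6667, 6.6667, -1.3333],
 [0.5, -1.3333, 9.6667]]


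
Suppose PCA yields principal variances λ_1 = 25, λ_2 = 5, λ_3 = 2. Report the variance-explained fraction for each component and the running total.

Step 1 — total variance = trace(Sigma) = Σ λ_i = 25 + 5 + 2 = 32.

Step 2 — fraction explained by component i = λ_i / Σ λ:
  PC1: 25/32 = 0.7812
  PC2: 5/32 = 0.1562
  PC3: 2/32 = 0.0625

Step 3 — cumulative fraction after k components = (λ_1 + ... + λ_k) / Σ λ:
  k = 1: 25/32 = 0.7812
  k = 2: (25 + 5)/32 = 30/32 = 0.9375
  k = 3: (25 + 5 + 2)/32 = 32/32 = 1

Summary (fraction, with percent):

explained: PC1 0.7812 (78.12%), PC2 0.1562 (15.62%), PC3 0.0625 (6.25%);  cumulative: 0.7812, 0.9375, 1


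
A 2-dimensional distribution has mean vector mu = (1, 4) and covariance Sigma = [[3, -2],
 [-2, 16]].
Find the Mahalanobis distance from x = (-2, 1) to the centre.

Step 1 — centre the observation: (x - mu) = (-3, -3).

Step 2 — invert Sigma. det(Sigma) = 3·16 - (-2)² = 44.
  Sigma^{-1} = (1/det) · [[d, -b], [-b, a]] = [[0.3636, 0.0455],
 [0.0455, 0.0682]].

Step 3 — form the quadratic (x - mu)^T · Sigma^{-1} · (x - mu):
  Sigma^{-1} · (x - mu) = (-1.2273, -0.3409).
  (x - mu)^T · [Sigma^{-1} · (x - mu)] = (-3)·(-1.2273) + (-3)·(-0.3409) = 4.7045.

Step 4 — take square root: d = √(4.7045) ≈ 2.169.

d(x, mu) = √(4.7045) ≈ 2.169


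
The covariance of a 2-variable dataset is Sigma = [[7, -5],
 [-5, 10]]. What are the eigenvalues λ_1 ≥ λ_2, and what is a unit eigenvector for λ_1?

Step 1 — characteristic polynomial of 2×2 Sigma:
  det(Sigma - λI) = λ² - trace · λ + det = 0.
  trace = 7 + 10 = 17, det = 7·10 - (-5)² = 45.
Step 2 — discriminant:
  Δ = trace² - 4·det = 289 - 180 = 109.
Step 3 — eigenvalues:
  λ = (trace ± √Δ)/2 = (17 ± 10.4403)/2,
  λ_1 = 13.7202,  λ_2 = 3.2798.

Step 4 — unit eigenvector for λ_1: solve (Sigma - λ_1 I)v = 0. First row:
  (7 - 13.7202)·v_x + (-5)·v_y = 0, i.e. (-6.7202)·v_x + (-5)·v_y = 0,
  so v ∝ (b, λ_1 - a) = (-5, 6.7202); multiply by -1 so the first entry is positive: u = (5, -6.7202).
  ||u|| = √((5)² + (-6.7202)²) = √(70.1605) ≈ 8.3762,
  v_1 = u/||u|| ≈ (0.5969, -0.8023) (||v_1|| = 1).

λ_1 = 13.7202,  λ_2 = 3.2798;  v_1 ≈ (0.5969, -0.8023)


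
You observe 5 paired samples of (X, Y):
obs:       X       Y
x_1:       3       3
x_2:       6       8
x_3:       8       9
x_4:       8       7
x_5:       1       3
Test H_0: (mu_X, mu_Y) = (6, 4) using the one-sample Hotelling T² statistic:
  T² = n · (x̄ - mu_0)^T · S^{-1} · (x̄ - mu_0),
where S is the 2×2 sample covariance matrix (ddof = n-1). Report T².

Step 1 — sample mean vector:
  mean(X) = (3 + 6 + 8 + 8 + 1) / 5 = 26/5 = 5.2
  mean(Y) = (3 + 8 + 9 + 7 + 3) / 5 = 30/5 = 6
  x̄ = (5.2, 6),  deviation x̄ - mu_0 = (5.2, 6) - (6, 4) = (-0.8, 2).

Step 2 — sample covariance matrix, S[i,j] = (1/(n-1)) · Σ_k (x_{k,i} - mean_i) · (x_{k,j} - mean_j), divisor n-1 = 4:
  S[X,X] = ((-2.2)·(-2.2) + (0.8)·(0.8) + (2.8)·(2.8) + (2.8)·(2.8) + (-4.2)·(-4.2)) / 4 = 38.8/4 = 9.7
  S[X,Y] = ((-2.2)·(-3) + (0.8)·(2) + (2.8)·(3) + (2.8)·(1) + (-4.2)·(-3)) / 4 = 32/4 = 8
  S[Y,Y] = ((-3)·(-3) + (2)·(2) + (3)·(3) + (1)·(1) + (-3)·(-3)) / 4 = 32/4 = 8
  S = [[9.7, 8],
 [8, 8]].

Step 3 — invert S. det(S) = 9.7·8 - (8)² = 13.6.
  S^{-1} = (1/det) · [[d, -b], [-b, a]] = [[0.5882, -0.5882],
 [-0.5882, 0.7132]].

Step 4 — quadratic form (x̄ - mu_0)^T · S^{-1} · (x̄ - mu_0):
  S^{-1} · (x̄ - mu_0) = (-1.6471, 1.8971),
  (x̄ - mu_0)^T · [...] = (-0.8)·(-1.6471) + (2)·(1.8971) = 5.1118.

Step 5 — scale by n: T² = 5 · 5.1118 = 25.5588.

T² ≈ 25.5588


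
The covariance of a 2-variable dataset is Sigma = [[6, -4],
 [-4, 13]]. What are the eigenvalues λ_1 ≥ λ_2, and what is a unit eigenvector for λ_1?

Step 1 — characteristic polynomial of 2×2 Sigma:
  det(Sigma - λI) = λ² - trace · λ + det = 0.
  trace = 6 + 13 = 19, det = 6·13 - (-4)² = 62.
Step 2 — discriminant:
  Δ = trace² - 4·det = 361 - 248 = 113.
Step 3 — eigenvalues:
  λ = (trace ± √Δ)/2 = (19 ± 10.6301)/2,
  λ_1 = 14.8151,  λ_2 = 4.1849.

Step 4 — unit eigenvector for λ_1: solve (Sigma - λ_1 I)v = 0. First row:
  (6 - 14.8151)·v_x + (-4)·v_y = 0, i.e. (-8.8151)·v_x + (-4)·v_y = 0,
  so v ∝ (b, λ_1 - a) = (-4, 8.8151); multiply by -1 so the first entry is positive: u = (4, -8.8151).
  ||u|| = √((4)² + (-8.8151)²) = √(93.7055) ≈ 9.6802,
  v_1 = u/||u|| ≈ (0.4132, -0.9106) (||v_1|| = 1).

λ_1 = 14.8151,  λ_2 = 4.1849;  v_1 ≈ (0.4132, -0.9106)


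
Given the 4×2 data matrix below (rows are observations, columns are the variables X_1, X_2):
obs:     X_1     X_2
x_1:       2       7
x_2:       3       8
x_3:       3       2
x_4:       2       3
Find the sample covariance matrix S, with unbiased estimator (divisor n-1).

Step 1 — column means:
  mean(X_1) = (2 + 3 + 3 + 2) / 4 = 10/4 = 2.5
  mean(X_2) = (7 + 8 + 2 + 3) / 4 = 20/4 = 5

Step 2 — sample covariance S[i,j] = (1/(n-1)) · Σ_k (x_{k,i} - mean_i) · (x_{k,j} - mean_j), with n-1 = 3.
  S[X_1,X_1] = ((-0.5)·(-0.5) + (0.5)·(0.5) + (0.5)·(0.5) + (-0.5)·(-0.5)) / 3 = 1/3 = 0.3333
  S[X_1,X_2] = ((-0.5)·(2) + (0.5)·(3) + (0.5)·(-3) + (-0.5)·(-2)) / 3 = 0/3 = 0
  S[X_2,X_2] = ((2)·(2) + (3)·(3) + (-3)·(-3) + (-2)·(-2)) / 3 = 26/3 = 8.6667

S is symmetric (S[j,i] = S[i,j]). Assembling:

S = [[0.3333, 0],
 [0, 8.6667]]


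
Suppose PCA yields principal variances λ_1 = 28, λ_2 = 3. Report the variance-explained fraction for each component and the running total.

Step 1 — total variance = trace(Sigma) = Σ λ_i = 28 + 3 = 31.

Step 2 — fraction explained by component i = λ_i / Σ λ:
  PC1: 28/31 = 0.9032
  PC2: 3/31 = 0.0968

Step 3 — cumulative fraction after k components = (λ_1 + ... + λ_k) / Σ λ:
  k = 1: 28/31 = 0.9032
  k = 2: (28 + 3)/31 = 31/31 = 1

Summary (fraction, with percent):

explained: PC1 0.9032 (90.32%), PC2 0.0968 (9.68%);  cumulative: 0.9032, 1


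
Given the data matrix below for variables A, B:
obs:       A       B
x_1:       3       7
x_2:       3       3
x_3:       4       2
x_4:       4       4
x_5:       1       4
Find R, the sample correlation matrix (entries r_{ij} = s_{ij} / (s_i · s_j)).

Step 1 — column means:
  mean(A) = (3 + 3 + 4 + 4 + 1) / 5 = 15/5 = 3
  mean(B) = (7 + 3 + 2 + 4 + 4) / 5 = 20/5 = 4

Step 2 — sample variances and covariances s[i,j] = (1/(n-1)) · Σ_k (x_{k,i} - mean_i) · (x_{k,j} - mean_j), with n-1 = 4:
  s[A,A] = ((0)·(0) + (0)·(0) + (1)·(1) + (1)·(1) + (-2)·(-2)) / 4 = 6/4 = 1.5
  s[A,B] = ((0)·(3) + (0)·(-1) + (1)·(-2) + (1)·(0) + (-2)·(0)) / 4 = -2/4 = -0.5
  s[B,B] = ((3)·(3) + (-1)·(-1) + (-2)·(-2) + (0)·(0) + (0)·(0)) / 4 = 14/4 = 3.5
  Sample standard deviations s_i = √(s[i,i]):
  s(A) = √(1.5) = 1.2247
  s(B) = √(3.5) = 1.8708

Step 3 — r_{ij} = s_{ij} / (s_i · s_j):
  r[A,A] = 1 (diagonal).
  r[A,B] = -0.5 / (1.2247 · 1.8708) = -0.5 / 2.2913 = -0.2182
  r[B,B] = 1 (diagonal).

R is symmetric with unit diagonal. Assembling:

R = [[1, -0.2182],
 [-0.2182, 1]]


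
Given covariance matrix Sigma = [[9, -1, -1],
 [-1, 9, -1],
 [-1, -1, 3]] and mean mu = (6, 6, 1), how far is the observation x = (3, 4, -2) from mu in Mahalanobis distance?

Step 1 — centre the observation: (x - mu) = (-3, -2, -3).

Step 2 — invert Sigma (cofactor / det for 3×3, or solve directly):
  Sigma^{-1} = [[0.1182, 0.0182, 0.0455],
 [0.0182, 0.1182, 0.0455],
 [0.0455, 0.0455, 0.3636]].

Step 3 — form the quadratic (x - mu)^T · Sigma^{-1} · (x - mu):
  Sigma^{-1} · (x - mu) = (-0.5273, -0.4273, -1.3182).
  (x - mu)^T · [Sigma^{-1} · (x - mu)] = (-3)·(-0.5273) + (-2)·(-0.4273) + (-3)·(-1.3182) = 6.3909.

Step 4 — take square root: d = √(6.3909) ≈ 2.528.

d(x, mu) = √(6.3909) ≈ 2.528


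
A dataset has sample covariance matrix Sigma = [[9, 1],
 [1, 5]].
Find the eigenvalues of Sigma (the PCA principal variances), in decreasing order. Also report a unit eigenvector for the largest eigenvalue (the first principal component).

Step 1 — characteristic polynomial of 2×2 Sigma:
  det(Sigma - λI) = λ² - trace · λ + det = 0.
  trace = 9 + 5 = 14, det = 9·5 - (1)² = 44.
Step 2 — discriminant:
  Δ = trace² - 4·det = 196 - 176 = 20.
Step 3 — eigenvalues:
  λ = (trace ± √Δ)/2 = (14 ± 4.4721)/2,
  λ_1 = 9.2361,  λ_2 = 4.7639.

Step 4 — unit eigenvector for λ_1: solve (Sigma - λ_1 I)v = 0. First row:
  (9 - 9.2361)·v_x + (1)·v_y = 0, i.e. (-0.2361)·v_x + (1)·v_y = 0,
  so v ∝ (b, λ_1 - a) = (1, 0.2361) = u.
  ||u|| = √((1)² + (0.2361)²) = √(1.0557) ≈ 1.0275,
  v_1 = u/||u|| ≈ (0.9732, 0.2298) (||v_1|| = 1).

λ_1 = 9.2361,  λ_2 = 4.7639;  v_1 ≈ (0.9732, 0.2298)


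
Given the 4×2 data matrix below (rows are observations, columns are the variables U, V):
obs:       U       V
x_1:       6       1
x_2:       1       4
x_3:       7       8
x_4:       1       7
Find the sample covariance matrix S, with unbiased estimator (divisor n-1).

Step 1 — column means:
  mean(U) = (6 + 1 + 7 + 1) / 4 = 15/4 = 3.75
  mean(V) = (1 + 4 + 8 + 7) / 4 = 20/4 = 5

Step 2 — sample covariance S[i,j] = (1/(n-1)) · Σ_k (x_{k,i} - mean_i) · (x_{k,j} - mean_j), with n-1 = 3.
  S[U,U] = ((2.25)·(2.25) + (-2.75)·(-2.75) + (3.25)·(3.25) + (-2.75)·(-2.75)) / 3 = 30.75/3 = 10.25
  S[U,V] = ((2.25)·(-4) + (-2.75)·(-1) + (3.25)·(3) + (-2.75)·(2)) / 3 = -2/3 = -0.6667
  S[V,V] = ((-4)·(-4) + (-1)·(-1) + (3)·(3) + (2)·(2)) / 3 = 30/3 = 10

S is symmetric (S[j,i] = S[i,j]). Assembling:

S = [[10.25, -0.6667],
 [-0.6667, 10]]


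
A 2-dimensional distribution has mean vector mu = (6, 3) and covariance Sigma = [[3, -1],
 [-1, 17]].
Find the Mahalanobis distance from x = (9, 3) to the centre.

Step 1 — centre the observation: (x - mu) = (3, 0).

Step 2 — invert Sigma. det(Sigma) = 3·17 - (-1)² = 50.
  Sigma^{-1} = (1/det) · [[d, -b], [-b, a]] = [[0.34, 0.02],
 [0.02, 0.06]].

Step 3 — form the quadratic (x - mu)^T · Sigma^{-1} · (x - mu):
  Sigma^{-1} · (x - mu) = (1.02, 0.06).
  (x - mu)^T · [Sigma^{-1} · (x - mu)] = (3)·(1.02) + (0)·(0.06) = 3.06.

Step 4 — take square root: d = √(3.06) ≈ 1.7493.

d(x, mu) = √(3.06) ≈ 1.7493


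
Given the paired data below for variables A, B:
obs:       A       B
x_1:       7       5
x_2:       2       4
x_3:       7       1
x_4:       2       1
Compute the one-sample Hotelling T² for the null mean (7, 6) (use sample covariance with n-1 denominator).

Step 1 — sample mean vector:
  mean(A) = (7 + 2 + 7 + 2) / 4 = 18/4 = 4.5
  mean(B) = (5 + 4 + 1 + 1) / 4 = 11/4 = 2.75
  x̄ = (4.5, 2.75),  deviation x̄ - mu_0 = (4.5, 2.75) - (7, 6) = (-2.5, -3.25).

Step 2 — sample covariance matrix, S[i,j] = (1/(n-1)) · Σ_k (x_{k,i} - mean_i) · (x_{k,j} - mean_j), divisor n-1 = 3:
  S[A,A] = ((2.5)·(2.5) + (-2.5)·(-2.5) + (2.5)·(2.5) + (-2.5)·(-2.5)) / 3 = 25/3 = 8.3333
  S[A,B] = ((2.5)·(2.25) + (-2.5)·(1.25) + (2.5)·(-1.75) + (-2.5)·(-1.75)) / 3 = 2.5/3 = 0.8333
  S[B,B] = ((2.25)·(2.25) + (1.25)·(1.25) + (-1.75)·(-1.75) + (-1.75)·(-1.75)) / 3 = 12.75/3 = 4.25
  S = [[8.3333, 0.8333],
 [0.8333, 4.25]].

Step 3 — invert S. det(S) = 8.3333·4.25 - (0.8333)² = 34.7222.
  S^{-1} = (1/det) · [[d, -b], [-b, a]] = [[0.1224, -0.024],
 [-0.024, 0.24]].

Step 4 — quadratic form (x̄ - mu_0)^T · S^{-1} · (x̄ - mu_0):
  S^{-1} · (x̄ - mu_0) = (-0.228, -0.72),
  (x̄ - mu_0)^T · [...] = (-2.5)·(-0.228) + (-3.25)·(-0.72) = 2.91.

Step 5 — scale by n: T² = 4 · 2.91 = 11.64.

T² ≈ 11.64


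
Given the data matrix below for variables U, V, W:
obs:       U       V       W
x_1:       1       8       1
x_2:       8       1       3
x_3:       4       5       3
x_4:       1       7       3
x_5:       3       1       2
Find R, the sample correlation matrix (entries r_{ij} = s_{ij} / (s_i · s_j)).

Step 1 — column means:
  mean(U) = (1 + 8 + 4 + 1 + 3) / 5 = 17/5 = 3.4
  mean(V) = (8 + 1 + 5 + 7 + 1) / 5 = 22/5 = 4.4
  mean(W) = (1 + 3 + 3 + 3 + 2) / 5 = 12/5 = 2.4

Step 2 — sample variances and covariances s[i,j] = (1/(n-1)) · Σ_k (x_{k,i} - mean_i) · (x_{k,j} - mean_j), with n-1 = 4:
  s[U,U] = ((-2.4)·(-2.4) + (4.6)·(4.6) + (0.6)·(0.6) + (-2.4)·(-2.4) + (-0.4)·(-0.4)) / 4 = 33.2/4 = 8.3
  s[U,V] = ((-2.4)·(3.6) + (4.6)·(-3.4) + (0.6)·(0.6) + (-2.4)·(2.6) + (-0.4)·(-3.4)) / 4 = -28.8/4 = -7.2
  s[U,W] = ((-2.4)·(-1.4) + (4.6)·(0.6) + (0.6)·(0.6) + (-2.4)·(0.6) + (-0.4)·(-0.4)) / 4 = 5.2/4 = 1.3
  s[V,V] = ((3.6)·(3.6) + (-3.4)·(-3.4) + (0.6)·(0.6) + (2.6)·(2.6) + (-3.4)·(-3.4)) / 4 = 43.2/4 = 10.8
  s[V,W] = ((3.6)·(-1.4) + (-3.4)·(0.6) + (0.6)·(0.6) + (2.6)·(0.6) + (-3.4)·(-0.4)) / 4 = -3.8/4 = -0.95
  s[W,W] = ((-1.4)·(-1.4) + (0.6)·(0.6) + (0.6)·(0.6) + (0.6)·(0.6) + (-0.4)·(-0.4)) / 4 = 3.2/4 = 0.8
  Sample standard deviations s_i = √(s[i,i]):
  s(U) = √(8.3) = 2.881
  s(V) = √(10.8) = 3.2863
  s(W) = √(0.8) = 0.8944

Step 3 — r_{ij} = s_{ij} / (s_i · s_j):
  r[U,U] = 1 (diagonal).
  r[U,V] = -7.2 / (2.881 · 3.2863) = -7.2 / 9.4678 = -0.7605
  r[U,W] = 1.3 / (2.881 · 0.8944) = 1.3 / 2.5768 = 0.5045
  r[V,V] = 1 (diagonal).
  r[V,W] = -0.95 / (3.2863 · 0.8944) = -0.95 / 2.9394 = -0.3232
  r[W,W] = 1 (diagonal).

R is symmetric with unit diagonal. Assembling:

R = [[1, -0.7605, 0.5045],
 [-0.7605, 1, -0.3232],
 [0.5045, -0.3232, 1]]


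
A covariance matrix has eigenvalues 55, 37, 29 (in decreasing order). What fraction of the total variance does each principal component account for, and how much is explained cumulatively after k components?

Step 1 — total variance = trace(Sigma) = Σ λ_i = 55 + 37 + 29 = 121.

Step 2 — fraction explained by component i = λ_i / Σ λ:
  PC1: 55/121 = 0.4545
  PC2: 37/121 = 0.3058
  PC3: 29/121 = 0.2397

Step 3 — cumulative fraction after k components = (λ_1 + ... + λ_k) / Σ λ:
  k = 1: 55/121 = 0.4545
  k = 2: (55 + 37)/121 = 92/121 = 0.7603
  k = 3: (55 + 37 + 29)/121 = 121/121 = 1

Summary (fraction, with percent):

explained: PC1 0.4545 (45.45%), PC2 0.3058 (30.58%), PC3 0.2397 (23.97%);  cumulative: 0.4545, 0.7603, 1


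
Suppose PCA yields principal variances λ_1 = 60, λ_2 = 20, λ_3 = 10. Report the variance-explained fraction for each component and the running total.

Step 1 — total variance = trace(Sigma) = Σ λ_i = 60 + 20 + 10 = 90.

Step 2 — fraction explained by component i = λ_i / Σ λ:
  PC1: 60/90 = 0.6667
  PC2: 20/90 = 0.2222
  PC3: 10/90 = 0.1111

Step 3 — cumulative fraction after k components = (λ_1 + ... + λ_k) / Σ λ:
  k = 1: 60/90 = 0.6667
  k = 2: (60 + 20)/90 = 80/90 = 0.8889
  k = 3: (60 + 20 + 10)/90 = 90/90 = 1

Summary (fraction, with percent):

explained: PC1 0.6667 (66.67%), PC2 0.2222 (22.22%), PC3 0.1111 (11.11%);  cumulative: 0.6667, 0.8889, 1


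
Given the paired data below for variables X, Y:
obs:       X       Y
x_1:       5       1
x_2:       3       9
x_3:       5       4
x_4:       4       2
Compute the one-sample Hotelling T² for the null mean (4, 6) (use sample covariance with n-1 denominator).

Step 1 — sample mean vector:
  mean(X) = (5 + 3 + 5 + 4) / 4 = 17/4 = 4.25
  mean(Y) = (1 + 9 + 4 + 2) / 4 = 16/4 = 4
  x̄ = (4.25, 4),  deviation x̄ - mu_0 = (4.25, 4) - (4, 6) = (0.25, -2).

Step 2 — sample covariance matrix, S[i,j] = (1/(n-1)) · Σ_k (x_{k,i} - mean_i) · (x_{k,j} - mean_j), divisor n-1 = 3:
  S[X,X] = ((0.75)·(0.75) + (-1.25)·(-1.25) + (0.75)·(0.75) + (-0.25)·(-0.25)) / 3 = 2.75/3 = 0.9167
  S[X,Y] = ((0.75)·(-3) + (-1.25)·(5) + (0.75)·(0) + (-0.25)·(-2)) / 3 = -8/3 = -2.6667
  S[Y,Y] = ((-3)·(-3) + (5)·(5) + (0)·(0) + (-2)·(-2)) / 3 = 38/3 = 12.6667
  S = [[0.9167, -2.6667],
 [-2.6667, 12.6667]].

Step 3 — invert S. det(S) = 0.9167·12.6667 - (-2.6667)² = 4.5.
  S^{-1} = (1/det) · [[d, -b], [-b, a]] = [[2.8148, 0.5926],
 [0.5926, 0.2037]].

Step 4 — quadratic form (x̄ - mu_0)^T · S^{-1} · (x̄ - mu_0):
  S^{-1} · (x̄ - mu_0) = (-0.4815, -0.2593),
  (x̄ - mu_0)^T · [...] = (0.25)·(-0.4815) + (-2)·(-0.2593) = 0.3981.

Step 5 — scale by n: T² = 4 · 0.3981 = 1.5926.

T² ≈ 1.5926


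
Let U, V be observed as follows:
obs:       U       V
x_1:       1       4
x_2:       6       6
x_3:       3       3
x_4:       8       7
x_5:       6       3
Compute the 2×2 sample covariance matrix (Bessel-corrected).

Step 1 — column means:
  mean(U) = (1 + 6 + 3 + 8 + 6) / 5 = 24/5 = 4.8
  mean(V) = (4 + 6 + 3 + 7 + 3) / 5 = 23/5 = 4.6

Step 2 — sample covariance S[i,j] = (1/(n-1)) · Σ_k (x_{k,i} - mean_i) · (x_{k,j} - mean_j), with n-1 = 4.
  S[U,U] = ((-3.8)·(-3.8) + (1.2)·(1.2) + (-1.8)·(-1.8) + (3.2)·(3.2) + (1.2)·(1.2)) / 4 = 30.8/4 = 7.7
  S[U,V] = ((-3.8)·(-0.6) + (1.2)·(1.4) + (-1.8)·(-1.6) + (3.2)·(2.4) + (1.2)·(-1.6)) / 4 = 12.6/4 = 3.15
  S[V,V] = ((-0.6)·(-0.6) + (1.4)·(1.4) + (-1.6)·(-1.6) + (2.4)·(2.4) + (-1.6)·(-1.6)) / 4 = 13.2/4 = 3.3

S is symmetric (S[j,i] = S[i,j]). Assembling:

S = [[7.7, 3.15],
 [3.15, 3.3]]


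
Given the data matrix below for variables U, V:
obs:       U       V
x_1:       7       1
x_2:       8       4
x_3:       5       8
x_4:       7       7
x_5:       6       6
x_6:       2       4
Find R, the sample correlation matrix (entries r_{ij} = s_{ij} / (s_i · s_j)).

Step 1 — column means:
  mean(U) = (7 + 8 + 5 + 7 + 6 + 2) / 6 = 35/6 = 5.8333
  mean(V) = (1 + 4 + 8 + 7 + 6 + 4) / 6 = 30/6 = 5

Step 2 — sample variances and covariances s[i,j] = (1/(n-1)) · Σ_k (x_{k,i} - mean_i) · (x_{k,j} - mean_j), with n-1 = 5:
  s[U,U] = ((1.1667)·(1.1667) + (2.1667)·(2.1667) + (-0.8333)·(-0.8333) + (1.1667)·(1.1667) + (0.1667)·(0.1667) + (-3.8333)·(-3.8333)) / 5 = 22.8333/5 = 4.5667
  s[U,V] = ((1.1667)·(-4) + (2.1667)·(-1) + (-0.8333)·(3) + (1.1667)·(2) + (0.1667)·(1) + (-3.8333)·(-1)) / 5 = -3/5 = -0.6
  s[V,V] = ((-4)·(-4) + (-1)·(-1) + (3)·(3) + (2)·(2) + (1)·(1) + (-1)·(-1)) / 5 = 32/5 = 6.4
  Sample standard deviations s_i = √(s[i,i]):
  s(U) = √(4.5667) = 2.137
  s(V) = √(6.4) = 2.5298

Step 3 — r_{ij} = s_{ij} / (s_i · s_j):
  r[U,U] = 1 (diagonal).
  r[U,V] = -0.6 / (2.137 · 2.5298) = -0.6 / 5.4062 = -0.111
  r[V,V] = 1 (diagonal).

R is symmetric with unit diagonal. Assembling:

R = [[1, -0.111],
 [-0.111, 1]]


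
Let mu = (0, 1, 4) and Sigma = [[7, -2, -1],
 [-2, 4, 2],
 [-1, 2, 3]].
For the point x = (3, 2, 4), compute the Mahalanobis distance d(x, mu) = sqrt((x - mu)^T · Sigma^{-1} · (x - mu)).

Step 1 — centre the observation: (x - mu) = (3, 1, 0).

Step 2 — invert Sigma (cofactor / det for 3×3, or solve directly):
  Sigma^{-1} = [[0.1667, 0.0833, 0],
 [0.0833, 0.4167, -0.25],
 [0, -0.25, 0.5]].

Step 3 — form the quadratic (x - mu)^T · Sigma^{-1} · (x - mu):
  Sigma^{-1} · (x - mu) = (0.5833, 0.6667, -0.25).
  (x - mu)^T · [Sigma^{-1} · (x - mu)] = (3)·(0.5833) + (1)·(0.6667) + (0)·(-0.25) = 2.4167.

Step 4 — take square root: d = √(2.4167) ≈ 1.5546.

d(x, mu) = √(2.4167) ≈ 1.5546
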